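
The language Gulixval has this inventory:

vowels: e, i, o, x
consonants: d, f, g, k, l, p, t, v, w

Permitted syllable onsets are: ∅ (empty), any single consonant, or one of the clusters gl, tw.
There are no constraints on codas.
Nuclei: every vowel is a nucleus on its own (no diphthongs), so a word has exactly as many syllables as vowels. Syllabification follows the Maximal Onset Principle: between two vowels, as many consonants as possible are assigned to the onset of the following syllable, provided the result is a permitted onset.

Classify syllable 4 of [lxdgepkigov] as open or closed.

Nuclei (vowels): x, e, i, o → 4 syllables.
Between /x/ (V1) and /e/ (V2): /dg/ splits as /d/ + /g/ (/g/ is the longest suffix that is a licit onset).
Between /e/ (V2) and /i/ (V3): cluster /pk/ — the longest permitted-onset suffix is /k/; onset = /k/, preceding coda = /p/.
Between /i/ (V3) and /o/ (V4): /g/ → onset of the next syllable (single consonants are always licit onsets).
So the parse is lxd.gep.ki.gov.
Syllable 4 is /gov/ with coda /v/, so it is closed.

closed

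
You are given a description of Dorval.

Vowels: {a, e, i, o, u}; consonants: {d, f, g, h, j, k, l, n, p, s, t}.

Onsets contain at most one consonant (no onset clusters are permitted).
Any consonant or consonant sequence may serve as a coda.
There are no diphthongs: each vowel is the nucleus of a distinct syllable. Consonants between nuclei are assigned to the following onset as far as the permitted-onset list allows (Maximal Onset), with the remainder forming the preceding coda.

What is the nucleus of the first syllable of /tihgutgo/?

i

Nuclei (vowels): i, u, o → 3 syllables.
The first nucleus (vowel 1 from the left) is /i/.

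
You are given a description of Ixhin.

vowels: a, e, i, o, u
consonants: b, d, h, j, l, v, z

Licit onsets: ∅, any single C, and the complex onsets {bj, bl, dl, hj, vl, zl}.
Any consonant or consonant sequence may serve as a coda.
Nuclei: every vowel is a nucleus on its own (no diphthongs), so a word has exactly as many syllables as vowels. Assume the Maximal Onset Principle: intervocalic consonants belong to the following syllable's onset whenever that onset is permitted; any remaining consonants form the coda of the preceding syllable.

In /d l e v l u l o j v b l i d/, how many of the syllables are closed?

The vowels are e, u, o, i — 4 nuclei, so 4 syllables.
σ1/σ2 boundary: /vl/ is a licit onset in full, so it all attaches to the next syllable.
σ2/σ3 boundary: /l/ → onset of the next syllable (single consonants are always licit onsets).
σ3/σ4 boundary: /jvbl/; trying suffixes from longest down, /bl/ is the first permitted one, so coda /jv/ | onset /bl/.
Syllabification: dle.vlu.lojv.blid.
Classifying each syllable: /dle/ (open), /vlu/ (open), /lojv/ (closed), /blid/ (closed).
Closed syllables: 2.

2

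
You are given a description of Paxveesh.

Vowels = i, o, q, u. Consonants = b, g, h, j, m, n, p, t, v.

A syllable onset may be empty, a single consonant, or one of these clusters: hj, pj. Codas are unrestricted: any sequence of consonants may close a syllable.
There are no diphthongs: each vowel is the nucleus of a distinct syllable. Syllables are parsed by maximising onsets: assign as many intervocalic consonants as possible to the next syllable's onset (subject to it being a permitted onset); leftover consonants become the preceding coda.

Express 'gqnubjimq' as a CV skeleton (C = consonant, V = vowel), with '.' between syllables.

CV.CVC.CV.CV

Nuclei (vowels): q, u, i, q → 4 syllables.
/q…u/ gap (V1→V2): /n/ → onset of the next syllable (single consonants are always licit onsets).
/u…i/ gap (V2→V3): cluster /bj/ — the longest permitted-onset suffix is /j/; onset = /j/, preceding coda = /b/.
/i…q/ gap (V3→V4): /m/ is a single consonant, so it becomes the next onset.
Result: gq.nub.ji.mq.
Mapping each syllable to C/V: /gq/ → CV, /nub/ → CVC, /ji/ → CV, /mq/ → CV.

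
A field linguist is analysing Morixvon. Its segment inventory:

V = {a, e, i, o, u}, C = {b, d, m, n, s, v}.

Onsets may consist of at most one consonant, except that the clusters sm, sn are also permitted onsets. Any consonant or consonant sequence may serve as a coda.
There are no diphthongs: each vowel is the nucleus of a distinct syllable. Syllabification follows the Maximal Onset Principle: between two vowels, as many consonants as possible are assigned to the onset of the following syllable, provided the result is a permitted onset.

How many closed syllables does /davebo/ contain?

0

Nuclei (vowels): a, e, o → 3 syllables.
/a…e/ gap (V1→V2): just /v/ — single C goes to the following onset.
/e…o/ gap (V2→V3): /b/ → onset of the next syllable (single consonants are always licit onsets).
Putting it together: da.ve.bo.
Classifying each syllable: /da/ (open), /ve/ (open), /bo/ (open).
Closed syllables: 0.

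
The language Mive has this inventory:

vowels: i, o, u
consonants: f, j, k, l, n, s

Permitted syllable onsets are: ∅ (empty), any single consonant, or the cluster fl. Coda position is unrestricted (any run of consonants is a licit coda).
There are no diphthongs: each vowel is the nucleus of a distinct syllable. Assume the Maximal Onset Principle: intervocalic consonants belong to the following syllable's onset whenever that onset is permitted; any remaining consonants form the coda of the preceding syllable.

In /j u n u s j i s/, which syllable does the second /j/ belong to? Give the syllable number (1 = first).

The vowels are u, u, i — 3 nuclei, so 3 syllables.
Between /u/ (V1) and /u/ (V2): /n/ is a single consonant, so it becomes the next onset.
Between /u/ (V2) and /i/ (V3): /sj/ — longest licit onset from the right is /j/, leaving /s/ as coda.
Putting it together: ju.nus.jis.
The second /j/ is in the onset of syllable 3 (/jis/).

3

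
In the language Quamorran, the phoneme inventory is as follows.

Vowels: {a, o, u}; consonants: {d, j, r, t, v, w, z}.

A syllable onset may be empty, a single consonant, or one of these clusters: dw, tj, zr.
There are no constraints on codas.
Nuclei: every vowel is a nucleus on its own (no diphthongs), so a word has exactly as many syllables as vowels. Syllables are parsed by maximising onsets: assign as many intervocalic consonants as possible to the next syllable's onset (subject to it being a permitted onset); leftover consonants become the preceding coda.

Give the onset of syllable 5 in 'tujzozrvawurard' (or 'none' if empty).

Nuclei (vowels): u, o, a, u, a → 5 syllables.
V1 /u/ – V2 /o/: /jz/; trying suffixes from longest down, /z/ is the first permitted one, so coda /j/ | onset /z/.
V2 /o/ – V3 /a/: /zrv/ splits as /zr/ + /v/ (/v/ is the longest suffix that is a licit onset).
V3 /a/ – V4 /u/: just /w/ — single C goes to the following onset.
V4 /u/ – V5 /a/: just /r/ — single C goes to the following onset.
Putting it together: tuj.zozr.va.wu.rard.
Syllable 5 is /rard/: onset /r/, nucleus /a/, coda /rd/.

r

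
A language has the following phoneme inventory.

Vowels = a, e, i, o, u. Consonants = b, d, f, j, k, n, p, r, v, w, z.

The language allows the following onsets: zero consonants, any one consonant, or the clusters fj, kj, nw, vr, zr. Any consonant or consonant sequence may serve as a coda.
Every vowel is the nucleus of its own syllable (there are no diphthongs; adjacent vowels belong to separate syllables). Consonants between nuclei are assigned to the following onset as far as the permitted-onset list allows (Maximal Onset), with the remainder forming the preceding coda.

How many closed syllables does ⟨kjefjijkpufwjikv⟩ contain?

3

Vowels present: e, i, u, i; each is a nucleus, giving 4 syllables.
V1 /e/ – V2 /i/: cluster /fj/ — /fj/ is itself a permitted onset, so the whole cluster goes right; preceding coda = ∅.
V2 /i/ – V3 /u/: /jkp/; trying suffixes from longest down, /p/ is the first permitted one, so coda /jk/ | onset /p/.
V3 /u/ – V4 /i/: /fwj/ — longest licit onset from the right is /j/, leaving /fw/ as coda.
Putting it together: kje.fjijk.pufw.jikv.
Classifying each syllable: /kje/ (open), /fjijk/ (closed), /pufw/ (closed), /jikv/ (closed).
Closed syllables: 3.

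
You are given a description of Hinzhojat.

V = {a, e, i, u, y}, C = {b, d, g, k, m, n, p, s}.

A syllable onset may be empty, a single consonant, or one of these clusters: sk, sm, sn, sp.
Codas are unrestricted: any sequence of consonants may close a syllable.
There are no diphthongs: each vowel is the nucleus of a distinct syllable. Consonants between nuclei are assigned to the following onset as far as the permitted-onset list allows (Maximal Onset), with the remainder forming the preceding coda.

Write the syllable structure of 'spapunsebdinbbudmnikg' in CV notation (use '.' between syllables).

CCV.CVC.CVC.CVCC.CVCC.CVCC

Vowels present: a, u, e, i, u, i; each is a nucleus, giving 6 syllables.
σ1/σ2 boundary: /p/ → onset of the next syllable (single consonants are always licit onsets).
σ2/σ3 boundary: cluster /ns/ — the longest permitted-onset suffix is /s/; onset = /s/, preceding coda = /n/.
σ3/σ4 boundary: cluster /bd/ — the longest permitted-onset suffix is /d/; onset = /d/, preceding coda = /b/.
σ4/σ5 boundary: cluster /nbb/ — the longest permitted-onset suffix is /b/; onset = /b/, preceding coda = /nb/.
σ5/σ6 boundary: /dmn/ — longest licit onset from the right is /n/, leaving /dm/ as coda.
Result: spa.pun.seb.dinb.budm.nikg.
Mapping each syllable to C/V: /spa/ → CCV, /pun/ → CVC, /seb/ → CVC, /dinb/ → CVCC, /budm/ → CVCC, /nikg/ → CVCC.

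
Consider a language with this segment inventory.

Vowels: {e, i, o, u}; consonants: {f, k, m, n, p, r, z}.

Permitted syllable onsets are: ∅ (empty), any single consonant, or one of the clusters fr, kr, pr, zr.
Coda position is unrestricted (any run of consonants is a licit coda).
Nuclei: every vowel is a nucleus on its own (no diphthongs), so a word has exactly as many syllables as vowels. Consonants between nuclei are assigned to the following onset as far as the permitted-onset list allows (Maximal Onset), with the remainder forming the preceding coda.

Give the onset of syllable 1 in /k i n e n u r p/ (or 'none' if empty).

k

The vowels are i, e, u — 3 nuclei, so 3 syllables.
/i…e/ gap (V1→V2): just /n/ — single C goes to the following onset.
/e…u/ gap (V2→V3): just /n/ — single C goes to the following onset.
Result: ki.ne.nurp.
Syllable 1 is /ki/: onset /k/, nucleus /i/, coda ∅.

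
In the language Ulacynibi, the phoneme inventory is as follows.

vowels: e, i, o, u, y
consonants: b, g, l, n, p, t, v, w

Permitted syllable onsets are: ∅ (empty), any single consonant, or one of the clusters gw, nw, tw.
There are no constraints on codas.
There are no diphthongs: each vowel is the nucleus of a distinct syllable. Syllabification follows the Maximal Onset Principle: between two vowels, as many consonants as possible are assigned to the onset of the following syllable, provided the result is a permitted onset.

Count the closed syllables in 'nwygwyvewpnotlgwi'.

2

The vowels are y, y, e, o, i — 5 nuclei, so 5 syllables.
/y…y/ gap (V1→V2): /gw/ — entire cluster is a permitted onset → onset /gw/, coda ∅.
/y…e/ gap (V2→V3): just /v/ — single C goes to the following onset.
/e…o/ gap (V3→V4): /wpn/; trying suffixes from longest down, /n/ is the first permitted one, so coda /wp/ | onset /n/.
/o…i/ gap (V4→V5): /tlgw/; trying suffixes from longest down, /gw/ is the first permitted one, so coda /tl/ | onset /gw/.
Result: nwy.gwy.vewp.notl.gwi.
Classifying each syllable: /nwy/ (open), /gwy/ (open), /vewp/ (closed), /notl/ (closed), /gwi/ (open).
Closed syllables: 2.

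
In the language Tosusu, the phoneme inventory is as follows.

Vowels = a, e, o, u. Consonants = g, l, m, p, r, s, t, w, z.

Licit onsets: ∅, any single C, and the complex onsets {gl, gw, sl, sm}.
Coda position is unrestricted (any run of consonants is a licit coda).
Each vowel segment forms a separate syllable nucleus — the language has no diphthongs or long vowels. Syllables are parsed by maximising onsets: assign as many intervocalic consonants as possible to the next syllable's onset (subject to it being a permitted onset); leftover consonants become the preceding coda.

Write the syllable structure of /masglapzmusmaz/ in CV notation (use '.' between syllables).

Vowels present: a, a, u, a; each is a nucleus, giving 4 syllables.
Between /a/ (V1) and /a/ (V2): /sgl/; trying suffixes from longest down, /gl/ is the first permitted one, so coda /s/ | onset /gl/.
Between /a/ (V2) and /u/ (V3): /pzm/; trying suffixes from longest down, /m/ is the first permitted one, so coda /pz/ | onset /m/.
Between /u/ (V3) and /a/ (V4): /sm/ — entire cluster is a permitted onset → onset /sm/, coda ∅.
So the parse is mas.glapz.mu.smaz.
Mapping each syllable to C/V: /mas/ → CVC, /glapz/ → CCVCC, /mu/ → CV, /smaz/ → CCVC.

CVC.CCVCC.CV.CCVC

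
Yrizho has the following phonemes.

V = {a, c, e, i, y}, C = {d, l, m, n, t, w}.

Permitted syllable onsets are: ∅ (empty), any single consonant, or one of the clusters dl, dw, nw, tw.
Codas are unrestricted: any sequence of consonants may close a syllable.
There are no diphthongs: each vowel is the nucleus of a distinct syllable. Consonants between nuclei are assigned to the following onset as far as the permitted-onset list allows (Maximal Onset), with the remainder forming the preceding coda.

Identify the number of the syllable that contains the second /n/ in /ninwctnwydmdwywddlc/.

The vowels are i, c, y, y, c — 5 nuclei, so 5 syllables.
σ1/σ2 boundary: /nw/ — entire cluster is a permitted onset → onset /nw/, coda ∅.
σ2/σ3 boundary: /tnw/; trying suffixes from longest down, /nw/ is the first permitted one, so coda /t/ | onset /nw/.
σ3/σ4 boundary: /dmdw/; trying suffixes from longest down, /dw/ is the first permitted one, so coda /dm/ | onset /dw/.
σ4/σ5 boundary: /wddl/ splits as /wd/ + /dl/ (/dl/ is the longest suffix that is a licit onset).
So the parse is ni.nwct.nwydm.dwywd.dlc.
The second /n/ is in the onset of syllable 2 (/nwct/).

2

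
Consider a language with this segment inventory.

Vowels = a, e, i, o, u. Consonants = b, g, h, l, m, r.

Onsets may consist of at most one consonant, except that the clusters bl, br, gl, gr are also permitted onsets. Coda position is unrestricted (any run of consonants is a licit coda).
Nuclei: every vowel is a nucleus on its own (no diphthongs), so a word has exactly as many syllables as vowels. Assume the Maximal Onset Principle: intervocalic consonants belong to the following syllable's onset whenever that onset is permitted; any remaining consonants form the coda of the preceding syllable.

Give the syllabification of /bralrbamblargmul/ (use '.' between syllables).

bralr.bam.blarg.mul

Vowels present: a, a, a, u; each is a nucleus, giving 4 syllables.
V1 /a/ – V2 /a/: /lrb/ — longest licit onset from the right is /b/, leaving /lr/ as coda.
V2 /a/ – V3 /a/: cluster /mbl/ — the longest permitted-onset suffix is /bl/; onset = /bl/, preceding coda = /m/.
V3 /a/ – V4 /u/: /rgm/ — longest licit onset from the right is /m/, leaving /rg/ as coda.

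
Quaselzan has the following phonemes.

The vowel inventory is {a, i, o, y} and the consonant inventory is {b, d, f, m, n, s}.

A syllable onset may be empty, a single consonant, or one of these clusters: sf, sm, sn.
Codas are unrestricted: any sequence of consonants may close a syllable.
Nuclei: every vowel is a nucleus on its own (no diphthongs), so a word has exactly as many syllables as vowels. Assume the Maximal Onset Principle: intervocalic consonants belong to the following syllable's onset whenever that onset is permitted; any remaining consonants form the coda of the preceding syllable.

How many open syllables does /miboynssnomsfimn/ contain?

2

Nuclei (vowels): i, o, y, o, i → 5 syllables.
Between /i/ (V1) and /o/ (V2): /b/ is a single consonant, so it becomes the next onset.
Between /o/ (V2) and /y/ (V3): hiatus — the boundary sits between the two vowels.
Between /y/ (V3) and /o/ (V4): /nssn/ — longest licit onset from the right is /sn/, leaving /ns/ as coda.
Between /o/ (V4) and /i/ (V5): /msf/ splits as /m/ + /sf/ (/sf/ is the longest suffix that is a licit onset).
Syllabification: mi.bo.yns.snom.sfimn.
Classifying each syllable: /mi/ (open), /bo/ (open), /yns/ (closed), /snom/ (closed), /sfimn/ (closed).
Open syllables: 2.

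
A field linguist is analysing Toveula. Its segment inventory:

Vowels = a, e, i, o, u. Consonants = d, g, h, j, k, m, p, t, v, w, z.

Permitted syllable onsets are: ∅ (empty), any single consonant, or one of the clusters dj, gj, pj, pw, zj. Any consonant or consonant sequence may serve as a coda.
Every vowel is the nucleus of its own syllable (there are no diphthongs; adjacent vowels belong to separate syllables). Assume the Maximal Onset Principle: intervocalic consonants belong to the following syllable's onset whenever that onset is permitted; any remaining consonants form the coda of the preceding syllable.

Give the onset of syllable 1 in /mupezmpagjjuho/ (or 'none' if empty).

m

Vowels present: u, e, a, u, o; each is a nucleus, giving 5 syllables.
/u…e/ gap (V1→V2): just /p/ — single C goes to the following onset.
/e…a/ gap (V2→V3): /zmp/ splits as /zm/ + /p/ (/p/ is the longest suffix that is a licit onset).
/a…u/ gap (V3→V4): /gjj/ — longest licit onset from the right is /j/, leaving /gj/ as coda.
/u…o/ gap (V4→V5): /h/ is a single consonant, so it becomes the next onset.
So the parse is mu.pezm.pagj.ju.ho.
Syllable 1 is /mu/: onset /m/, nucleus /u/, coda ∅.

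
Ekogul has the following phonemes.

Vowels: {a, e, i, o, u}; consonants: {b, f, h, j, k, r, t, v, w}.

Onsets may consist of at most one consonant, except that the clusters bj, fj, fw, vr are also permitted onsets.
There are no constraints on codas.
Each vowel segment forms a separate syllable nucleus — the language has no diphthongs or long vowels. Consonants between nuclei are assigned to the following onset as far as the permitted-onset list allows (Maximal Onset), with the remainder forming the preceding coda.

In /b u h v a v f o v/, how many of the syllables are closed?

The vowels are u, a, o — 3 nuclei, so 3 syllables.
/u…a/ gap (V1→V2): /hv/ — longest licit onset from the right is /v/, leaving /h/ as coda.
/a…o/ gap (V2→V3): cluster /vf/ — the longest permitted-onset suffix is /f/; onset = /f/, preceding coda = /v/.
So the parse is buh.vav.fov.
Classifying each syllable: /buh/ (closed), /vav/ (closed), /fov/ (closed).
Closed syllables: 3.

3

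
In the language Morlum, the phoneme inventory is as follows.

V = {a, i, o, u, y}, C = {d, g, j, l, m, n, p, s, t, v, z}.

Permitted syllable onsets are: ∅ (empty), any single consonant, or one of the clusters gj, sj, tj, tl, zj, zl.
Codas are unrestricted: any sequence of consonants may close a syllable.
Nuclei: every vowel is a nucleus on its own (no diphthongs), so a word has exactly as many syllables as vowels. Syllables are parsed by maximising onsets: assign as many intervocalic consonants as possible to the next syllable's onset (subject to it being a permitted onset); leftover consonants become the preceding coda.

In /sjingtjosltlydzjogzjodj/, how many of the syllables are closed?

Vowels present: i, o, y, o, o; each is a nucleus, giving 5 syllables.
σ1/σ2 boundary: cluster /ngtj/ — the longest permitted-onset suffix is /tj/; onset = /tj/, preceding coda = /ng/.
σ2/σ3 boundary: cluster /sltl/ — the longest permitted-onset suffix is /tl/; onset = /tl/, preceding coda = /sl/.
σ3/σ4 boundary: /dzj/; trying suffixes from longest down, /zj/ is the first permitted one, so coda /d/ | onset /zj/.
σ4/σ5 boundary: cluster /gzj/ — the longest permitted-onset suffix is /zj/; onset = /zj/, preceding coda = /g/.
Syllabification: sjing.tjosl.tlyd.zjog.zjodj.
Classifying each syllable: /sjing/ (closed), /tjosl/ (closed), /tlyd/ (closed), /zjog/ (closed), /zjodj/ (closed).
Closed syllables: 5.

5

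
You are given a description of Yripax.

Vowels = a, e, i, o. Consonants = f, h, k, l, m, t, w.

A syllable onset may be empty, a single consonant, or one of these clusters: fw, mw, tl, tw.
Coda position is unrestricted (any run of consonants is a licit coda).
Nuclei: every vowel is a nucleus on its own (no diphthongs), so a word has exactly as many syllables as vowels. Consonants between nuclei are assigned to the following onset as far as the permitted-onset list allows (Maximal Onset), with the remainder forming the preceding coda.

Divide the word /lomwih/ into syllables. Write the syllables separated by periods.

lo.mwih

The vowels are o, i — 2 nuclei, so 2 syllables.
Between /o/ (V1) and /i/ (V2): cluster /mw/ — /mw/ is itself a permitted onset, so the whole cluster goes right; preceding coda = ∅.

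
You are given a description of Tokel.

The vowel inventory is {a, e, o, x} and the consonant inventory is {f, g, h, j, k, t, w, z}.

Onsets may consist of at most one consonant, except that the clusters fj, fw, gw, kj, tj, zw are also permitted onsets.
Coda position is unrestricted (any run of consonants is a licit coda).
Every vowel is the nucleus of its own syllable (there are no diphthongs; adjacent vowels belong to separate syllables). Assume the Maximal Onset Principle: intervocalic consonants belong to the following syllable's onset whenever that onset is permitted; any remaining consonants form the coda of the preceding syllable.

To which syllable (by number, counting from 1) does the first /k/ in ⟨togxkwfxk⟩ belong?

2

Vowels present: o, x, x; each is a nucleus, giving 3 syllables.
σ1/σ2 boundary: just /g/ — single C goes to the following onset.
σ2/σ3 boundary: /kwf/; trying suffixes from longest down, /f/ is the first permitted one, so coda /kw/ | onset /f/.
Syllabification: to.gxkw.fxk.
The first /k/ is in the coda of syllable 2 (/gxkw/).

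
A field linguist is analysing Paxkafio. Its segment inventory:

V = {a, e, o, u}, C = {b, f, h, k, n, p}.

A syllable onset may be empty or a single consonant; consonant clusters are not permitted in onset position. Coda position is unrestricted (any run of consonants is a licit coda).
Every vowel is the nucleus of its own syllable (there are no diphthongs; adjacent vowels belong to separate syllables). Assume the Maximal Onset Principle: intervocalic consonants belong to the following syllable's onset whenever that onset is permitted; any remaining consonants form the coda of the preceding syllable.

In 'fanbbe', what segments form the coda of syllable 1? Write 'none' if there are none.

The vowels are a, e — 2 nuclei, so 2 syllables.
/a…e/ gap (V1→V2): /nbb/; trying suffixes from longest down, /b/ is the first permitted one, so coda /nb/ | onset /b/.
Putting it together: fanb.be.
Syllable 1 is /fanb/: onset /f/, nucleus /a/, coda /nb/.

nb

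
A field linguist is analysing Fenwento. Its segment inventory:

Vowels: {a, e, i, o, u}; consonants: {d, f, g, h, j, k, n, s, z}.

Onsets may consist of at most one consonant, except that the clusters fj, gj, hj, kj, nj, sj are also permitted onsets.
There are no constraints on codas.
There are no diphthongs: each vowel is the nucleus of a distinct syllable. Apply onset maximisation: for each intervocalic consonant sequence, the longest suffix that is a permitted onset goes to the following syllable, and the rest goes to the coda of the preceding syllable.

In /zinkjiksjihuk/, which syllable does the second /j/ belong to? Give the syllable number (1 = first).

Nuclei (vowels): i, i, i, u → 4 syllables.
/i…i/ gap (V1→V2): /nkj/ splits as /n/ + /kj/ (/kj/ is the longest suffix that is a licit onset).
/i…i/ gap (V2→V3): /ksj/; trying suffixes from longest down, /sj/ is the first permitted one, so coda /k/ | onset /sj/.
/i…u/ gap (V3→V4): /h/ is a single consonant, so it becomes the next onset.
Result: zin.kjik.sji.huk.
The second /j/ is in the onset of syllable 3 (/sji/).

3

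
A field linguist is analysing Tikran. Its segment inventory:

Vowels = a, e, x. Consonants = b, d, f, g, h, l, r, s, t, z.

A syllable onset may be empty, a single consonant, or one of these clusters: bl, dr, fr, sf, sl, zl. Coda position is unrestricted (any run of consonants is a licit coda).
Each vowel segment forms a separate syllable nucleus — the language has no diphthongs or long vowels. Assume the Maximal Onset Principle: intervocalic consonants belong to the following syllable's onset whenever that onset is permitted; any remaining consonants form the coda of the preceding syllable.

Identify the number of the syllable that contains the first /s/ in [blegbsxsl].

2

Vowels present: e, x; each is a nucleus, giving 2 syllables.
Between /e/ (V1) and /x/ (V2): /gbs/; trying suffixes from longest down, /s/ is the first permitted one, so coda /gb/ | onset /s/.
Putting it together: blegb.sxsl.
The first /s/ is in the onset of syllable 2 (/sxsl/).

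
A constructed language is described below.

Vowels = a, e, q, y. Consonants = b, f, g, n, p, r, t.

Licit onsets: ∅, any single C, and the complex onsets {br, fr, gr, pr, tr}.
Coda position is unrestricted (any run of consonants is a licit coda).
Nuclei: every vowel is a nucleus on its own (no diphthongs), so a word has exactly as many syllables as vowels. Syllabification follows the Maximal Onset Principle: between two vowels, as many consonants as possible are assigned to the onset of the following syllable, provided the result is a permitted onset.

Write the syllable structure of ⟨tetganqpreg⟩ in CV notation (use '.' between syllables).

CVC.CV.CV.CCVC

The vowels are e, a, q, e — 4 nuclei, so 4 syllables.
V1 /e/ – V2 /a/: /tg/ splits as /t/ + /g/ (/g/ is the longest suffix that is a licit onset).
V2 /a/ – V3 /q/: just /n/ — single C goes to the following onset.
V3 /q/ – V4 /e/: /pr/ — entire cluster is a permitted onset → onset /pr/, coda ∅.
Syllabification: tet.ga.nq.preg.
Mapping each syllable to C/V: /tet/ → CVC, /ga/ → CV, /nq/ → CV, /preg/ → CCVC.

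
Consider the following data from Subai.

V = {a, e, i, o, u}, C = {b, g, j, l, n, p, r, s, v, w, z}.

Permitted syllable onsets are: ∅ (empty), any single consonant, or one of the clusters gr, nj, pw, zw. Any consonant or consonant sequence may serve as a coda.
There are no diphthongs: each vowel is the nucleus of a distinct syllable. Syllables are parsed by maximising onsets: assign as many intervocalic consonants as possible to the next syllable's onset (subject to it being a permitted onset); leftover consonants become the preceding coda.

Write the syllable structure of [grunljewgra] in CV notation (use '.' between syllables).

Vowels present: u, e, a; each is a nucleus, giving 3 syllables.
Between /u/ (V1) and /e/ (V2): /nlj/ splits as /nl/ + /j/ (/j/ is the longest suffix that is a licit onset).
Between /e/ (V2) and /a/ (V3): /wgr/; trying suffixes from longest down, /gr/ is the first permitted one, so coda /w/ | onset /gr/.
Syllabification: grunl.jew.gra.
Mapping each syllable to C/V: /grunl/ → CCVCC, /jew/ → CVC, /gra/ → CCV.

CCVCC.CVC.CCV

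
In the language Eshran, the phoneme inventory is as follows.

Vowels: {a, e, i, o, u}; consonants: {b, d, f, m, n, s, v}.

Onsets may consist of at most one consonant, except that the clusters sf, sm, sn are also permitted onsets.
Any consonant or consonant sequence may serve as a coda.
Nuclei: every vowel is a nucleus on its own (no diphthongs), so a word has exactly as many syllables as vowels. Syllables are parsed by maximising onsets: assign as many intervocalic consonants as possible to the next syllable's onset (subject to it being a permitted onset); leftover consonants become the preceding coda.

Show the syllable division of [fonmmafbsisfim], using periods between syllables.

fonm.mafb.si.sfim

Vowels present: o, a, i, i; each is a nucleus, giving 4 syllables.
σ1/σ2 boundary: /nmm/ — longest licit onset from the right is /m/, leaving /nm/ as coda.
σ2/σ3 boundary: cluster /fbs/ — the longest permitted-onset suffix is /s/; onset = /s/, preceding coda = /fb/.
σ3/σ4 boundary: /sf/ is a licit onset in full, so it all attaches to the next syllable.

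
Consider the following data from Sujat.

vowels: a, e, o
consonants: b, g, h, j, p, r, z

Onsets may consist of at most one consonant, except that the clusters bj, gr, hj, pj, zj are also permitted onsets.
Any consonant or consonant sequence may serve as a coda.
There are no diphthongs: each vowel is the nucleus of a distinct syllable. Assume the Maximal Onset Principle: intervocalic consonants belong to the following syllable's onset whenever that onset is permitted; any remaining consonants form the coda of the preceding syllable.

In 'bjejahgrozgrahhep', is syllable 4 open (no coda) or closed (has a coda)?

The vowels are e, a, o, a, e — 5 nuclei, so 5 syllables.
σ1/σ2 boundary: /j/ → onset of the next syllable (single consonants are always licit onsets).
σ2/σ3 boundary: /hgr/; trying suffixes from longest down, /gr/ is the first permitted one, so coda /h/ | onset /gr/.
σ3/σ4 boundary: cluster /zgr/ — the longest permitted-onset suffix is /gr/; onset = /gr/, preceding coda = /z/.
σ4/σ5 boundary: cluster /hh/ — the longest permitted-onset suffix is /h/; onset = /h/, preceding coda = /h/.
Result: bje.jah.groz.grah.hep.
Syllable 4 is /grah/ with coda /h/, so it is closed.

closed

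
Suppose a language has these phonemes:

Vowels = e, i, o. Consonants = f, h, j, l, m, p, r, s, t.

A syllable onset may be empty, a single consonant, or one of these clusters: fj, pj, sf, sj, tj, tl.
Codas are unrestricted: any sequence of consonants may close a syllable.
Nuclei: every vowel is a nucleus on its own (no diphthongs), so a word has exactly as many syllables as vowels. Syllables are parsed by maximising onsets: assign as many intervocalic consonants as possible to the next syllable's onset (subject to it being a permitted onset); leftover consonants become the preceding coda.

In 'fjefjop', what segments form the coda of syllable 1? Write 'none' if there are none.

none

The vowels are e, o — 2 nuclei, so 2 syllables.
/e…o/ gap (V1→V2): /fj/ is a licit onset in full, so it all attaches to the next syllable.
Syllabification: fje.fjop.
Syllable 1 is /fje/: onset /fj/, nucleus /e/, coda ∅.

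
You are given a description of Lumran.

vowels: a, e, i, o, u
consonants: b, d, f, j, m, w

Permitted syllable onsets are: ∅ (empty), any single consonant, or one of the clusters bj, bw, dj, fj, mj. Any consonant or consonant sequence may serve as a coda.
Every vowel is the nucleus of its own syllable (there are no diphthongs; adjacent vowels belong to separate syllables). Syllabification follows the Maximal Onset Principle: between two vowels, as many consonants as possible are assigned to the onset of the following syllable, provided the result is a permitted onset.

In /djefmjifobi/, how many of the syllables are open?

3

Nuclei (vowels): e, i, o, i → 4 syllables.
V1 /e/ – V2 /i/: /fmj/ splits as /f/ + /mj/ (/mj/ is the longest suffix that is a licit onset).
V2 /i/ – V3 /o/: /f/ → onset of the next syllable (single consonants are always licit onsets).
V3 /o/ – V4 /i/: just /b/ — single C goes to the following onset.
Result: djef.mji.fo.bi.
Classifying each syllable: /djef/ (closed), /mji/ (open), /fo/ (open), /bi/ (open).
Open syllables: 3.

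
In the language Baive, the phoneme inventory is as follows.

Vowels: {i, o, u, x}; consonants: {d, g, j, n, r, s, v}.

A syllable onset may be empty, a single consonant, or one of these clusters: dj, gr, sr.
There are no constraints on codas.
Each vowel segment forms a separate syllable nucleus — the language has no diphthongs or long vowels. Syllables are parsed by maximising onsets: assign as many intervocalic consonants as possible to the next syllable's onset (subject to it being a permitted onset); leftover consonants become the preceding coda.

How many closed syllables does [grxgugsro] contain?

1

Nuclei (vowels): x, u, o → 3 syllables.
V1 /x/ – V2 /u/: just /g/ — single C goes to the following onset.
V2 /u/ – V3 /o/: /gsr/ splits as /g/ + /sr/ (/sr/ is the longest suffix that is a licit onset).
Putting it together: grx.gug.sro.
Classifying each syllable: /grx/ (open), /gug/ (closed), /sro/ (open).
Closed syllables: 1.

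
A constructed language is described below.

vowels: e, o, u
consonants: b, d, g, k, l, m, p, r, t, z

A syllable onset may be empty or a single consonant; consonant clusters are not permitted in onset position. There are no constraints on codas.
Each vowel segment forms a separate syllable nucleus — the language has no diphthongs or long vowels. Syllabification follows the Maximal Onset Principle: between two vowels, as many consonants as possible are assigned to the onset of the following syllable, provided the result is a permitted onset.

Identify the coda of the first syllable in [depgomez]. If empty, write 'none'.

Vowels present: e, o, e; each is a nucleus, giving 3 syllables.
σ1/σ2 boundary: /pg/ splits as /p/ + /g/ (/g/ is the longest suffix that is a licit onset).
σ2/σ3 boundary: just /m/ — single C goes to the following onset.
Result: dep.go.mez.
Syllable 1 is /dep/: onset /d/, nucleus /e/, coda /p/.

p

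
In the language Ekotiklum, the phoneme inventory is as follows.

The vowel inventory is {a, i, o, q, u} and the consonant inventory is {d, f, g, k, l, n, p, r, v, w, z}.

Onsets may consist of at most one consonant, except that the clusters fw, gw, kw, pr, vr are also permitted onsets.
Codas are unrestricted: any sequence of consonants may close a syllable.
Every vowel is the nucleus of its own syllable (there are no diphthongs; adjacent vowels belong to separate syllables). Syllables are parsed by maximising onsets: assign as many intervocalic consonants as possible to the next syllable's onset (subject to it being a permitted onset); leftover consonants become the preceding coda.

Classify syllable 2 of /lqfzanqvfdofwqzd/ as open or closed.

open

Vowels present: q, a, q, o, q; each is a nucleus, giving 5 syllables.
σ1/σ2 boundary: /fz/; trying suffixes from longest down, /z/ is the first permitted one, so coda /f/ | onset /z/.
σ2/σ3 boundary: /n/ → onset of the next syllable (single consonants are always licit onsets).
σ3/σ4 boundary: /vfd/; trying suffixes from longest down, /d/ is the first permitted one, so coda /vf/ | onset /d/.
σ4/σ5 boundary: /fw/ is a licit onset in full, so it all attaches to the next syllable.
Putting it together: lqf.za.nqvf.do.fwqzd.
Syllable 2 is /za/; it ends in its nucleus with no coda, so it is open.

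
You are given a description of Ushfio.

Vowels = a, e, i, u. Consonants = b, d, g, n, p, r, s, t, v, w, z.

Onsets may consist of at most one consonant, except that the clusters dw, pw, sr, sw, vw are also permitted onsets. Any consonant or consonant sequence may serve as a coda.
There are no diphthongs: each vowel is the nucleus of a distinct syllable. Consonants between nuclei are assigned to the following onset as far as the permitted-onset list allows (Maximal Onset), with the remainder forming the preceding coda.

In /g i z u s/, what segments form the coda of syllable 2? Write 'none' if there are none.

s

Vowels present: i, u; each is a nucleus, giving 2 syllables.
σ1/σ2 boundary: /z/ is a single consonant, so it becomes the next onset.
Putting it together: gi.zus.
Syllable 2 is /zus/: onset /z/, nucleus /u/, coda /s/.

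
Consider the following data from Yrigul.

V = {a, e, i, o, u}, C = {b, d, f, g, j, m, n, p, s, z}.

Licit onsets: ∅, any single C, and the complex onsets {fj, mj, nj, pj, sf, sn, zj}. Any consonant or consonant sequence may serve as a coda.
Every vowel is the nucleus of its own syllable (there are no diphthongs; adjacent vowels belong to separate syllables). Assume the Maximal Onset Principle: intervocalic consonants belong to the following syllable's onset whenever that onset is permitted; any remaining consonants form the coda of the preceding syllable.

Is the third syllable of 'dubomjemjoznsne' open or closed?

open

The vowels are u, o, e, o, e — 5 nuclei, so 5 syllables.
V1 /u/ – V2 /o/: /b/ → onset of the next syllable (single consonants are always licit onsets).
V2 /o/ – V3 /e/: /mj/ is a licit onset in full, so it all attaches to the next syllable.
V3 /e/ – V4 /o/: /mj/ — entire cluster is a permitted onset → onset /mj/, coda ∅.
V4 /o/ – V5 /e/: cluster /znsn/ — the longest permitted-onset suffix is /sn/; onset = /sn/, preceding coda = /zn/.
So the parse is du.bo.mje.mjozn.sne.
Syllable 3 is /mje/; it ends in its nucleus with no coda, so it is open.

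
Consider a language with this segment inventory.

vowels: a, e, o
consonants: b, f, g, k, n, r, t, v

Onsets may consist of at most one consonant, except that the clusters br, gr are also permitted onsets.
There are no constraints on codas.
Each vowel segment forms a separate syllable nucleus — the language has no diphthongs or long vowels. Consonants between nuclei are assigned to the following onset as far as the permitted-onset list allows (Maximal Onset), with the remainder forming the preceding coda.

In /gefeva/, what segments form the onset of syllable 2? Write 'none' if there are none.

f

Vowels present: e, e, a; each is a nucleus, giving 3 syllables.
Between /e/ (V1) and /e/ (V2): just /f/ — single C goes to the following onset.
Between /e/ (V2) and /a/ (V3): /v/ is a single consonant, so it becomes the next onset.
Result: ge.fe.va.
Syllable 2 is /fe/: onset /f/, nucleus /e/, coda ∅.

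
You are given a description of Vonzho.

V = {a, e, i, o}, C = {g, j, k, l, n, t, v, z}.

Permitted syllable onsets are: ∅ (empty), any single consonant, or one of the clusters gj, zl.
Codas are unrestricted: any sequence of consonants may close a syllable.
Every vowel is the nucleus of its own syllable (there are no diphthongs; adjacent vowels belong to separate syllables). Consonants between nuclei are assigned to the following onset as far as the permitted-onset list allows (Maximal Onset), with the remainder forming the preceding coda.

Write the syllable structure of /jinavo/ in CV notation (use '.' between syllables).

CV.CV.CV

Nuclei (vowels): i, a, o → 3 syllables.
σ1/σ2 boundary: just /n/ — single C goes to the following onset.
σ2/σ3 boundary: just /v/ — single C goes to the following onset.
So the parse is ji.na.vo.
Mapping each syllable to C/V: /ji/ → CV, /na/ → CV, /vo/ → CV.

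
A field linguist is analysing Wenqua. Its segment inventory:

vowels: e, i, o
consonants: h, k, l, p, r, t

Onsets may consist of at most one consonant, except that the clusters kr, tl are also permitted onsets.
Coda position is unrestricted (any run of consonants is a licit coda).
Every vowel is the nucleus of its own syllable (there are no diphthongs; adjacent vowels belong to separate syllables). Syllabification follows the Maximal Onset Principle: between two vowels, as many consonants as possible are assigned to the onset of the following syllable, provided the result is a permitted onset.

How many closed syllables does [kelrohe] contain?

1

The vowels are e, o, e — 3 nuclei, so 3 syllables.
/e…o/ gap (V1→V2): cluster /lr/ — the longest permitted-onset suffix is /r/; onset = /r/, preceding coda = /l/.
/o…e/ gap (V2→V3): just /h/ — single C goes to the following onset.
Result: kel.ro.he.
Classifying each syllable: /kel/ (closed), /ro/ (open), /he/ (open).
Closed syllables: 1.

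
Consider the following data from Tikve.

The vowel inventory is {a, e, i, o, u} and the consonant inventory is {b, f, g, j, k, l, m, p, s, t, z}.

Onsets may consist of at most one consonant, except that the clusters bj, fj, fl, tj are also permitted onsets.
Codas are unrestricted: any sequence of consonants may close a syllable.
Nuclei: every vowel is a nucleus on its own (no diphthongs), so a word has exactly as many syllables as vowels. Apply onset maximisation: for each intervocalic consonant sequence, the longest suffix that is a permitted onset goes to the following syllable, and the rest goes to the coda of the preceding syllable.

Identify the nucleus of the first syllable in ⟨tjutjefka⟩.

u

Vowels present: u, e, a; each is a nucleus, giving 3 syllables.
The first nucleus (vowel 1 from the left) is /u/.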